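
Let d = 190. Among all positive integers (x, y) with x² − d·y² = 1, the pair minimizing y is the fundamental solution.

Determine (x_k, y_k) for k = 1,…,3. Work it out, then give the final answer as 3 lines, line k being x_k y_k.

52021 3774
5412368881 392654508
563113683064981 40852560317562

[13; 1,3,1,1,1,…,3,1,26] for √190; ℓ=14 ⇒ convergent index 13
step 0: (13, 1)  from 13·(1,0) + (0,1)
step 1: (14, 1)  from 1·(13,1) + (1,0)
…
step 3: (69, 5)  from 1·(55,4) + (14,1)
…
step 6: (510, 37)  from 2·(193,14) + (124,9)
…
step 8: (2936, 213)  from 2·(1213,88) + (510,37)
step 9: (4149, 301)  from 1·(2936,213) + (1213,88)
step 10: (7085, 514)  from 1·(4149,301) + (2936,213)
step 11: (11234, 815)  from 1·(7085,514) + (4149,301)
step 12: (40787, 2959)  from 3·(11234,815) + (7085,514)
step 13: (52021, 3774)  from 1·(40787,2959) + (11234,815)
(x₁, y₁) = (52021, 3774);  52021² − 190·3774² = 1 ✓
(52021+3774√190)^2 = 5412368881 + 392654508√190
(52021+3774√190)^3 = 563113683064981 + 40852560317562√190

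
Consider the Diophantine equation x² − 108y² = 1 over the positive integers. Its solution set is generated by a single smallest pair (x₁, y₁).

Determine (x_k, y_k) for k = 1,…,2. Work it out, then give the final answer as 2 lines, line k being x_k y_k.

√108 → a₀=10, period (2,1,1,4,1,1,2,20); ℓ=8 even so k=7
a_0=10:  p_0=10·1+0=10,  q_0=10·0+1=1
a_1=2:  p_1=2·10+1=21,  q_1=2·1+0=2
…
a_5=1:  p_5=1·239+52=291,  q_5=1·23+5=28
a_6=1:  p_6=1·291+239=530,  q_6=1·28+23=51
a_7=2:  p_7=2·530+291=1351,  q_7=2·51+28=130
fundamental: x₁=1351, y₁=130  (since 1825201 − 108·16900 = 1)
(1351+130√108)^2 = 3650401 + 351260√108

1351 130
3650401 351260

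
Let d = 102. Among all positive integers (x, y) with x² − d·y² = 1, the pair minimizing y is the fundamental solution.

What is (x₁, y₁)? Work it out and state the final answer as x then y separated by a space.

√102 = [10; 10,20, …], period ℓ=2 (even) → k=1
step 0: (10, 1)  from 10·(1,0) + (0,1)
step 1: (101, 10)  from 10·(10,1) + (1,0)
fundamental: x₁=101, y₁=10  (since 10201 − 102·100 = 1)

101 10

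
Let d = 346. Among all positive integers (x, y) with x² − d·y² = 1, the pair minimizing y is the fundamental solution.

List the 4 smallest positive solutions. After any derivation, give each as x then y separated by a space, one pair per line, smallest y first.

√346 → a₀=18, period (1,1,1,1,36); ℓ=5 odd so k=9
i=0: a=18 ⇒ p=18, q=1
…
i=2: a=1 ⇒ p=37, q=2
…
i=4: a=1 ⇒ p=93, q=5
i=5: a=36 ⇒ p=3404, q=183
i=6: a=1 ⇒ p=3497, q=188
…
i=8: a=1 ⇒ p=10398, q=559
i=9: a=1 ⇒ p=17299, q=930
(x₁, y₁) = (17299, 930);  17299² − 346·930² = 1 ✓
(17299+930√346)^2 = 598510801 + 32176140√346
(17299+930√346)^3 = 20707276675699 + 1113230090790√346
(17299+930√346)^4 = 716430357827323201 + 38515534648976280√346

17299 930
598510801 32176140
20707276675699 1113230090790
716430357827323201 38515534648976280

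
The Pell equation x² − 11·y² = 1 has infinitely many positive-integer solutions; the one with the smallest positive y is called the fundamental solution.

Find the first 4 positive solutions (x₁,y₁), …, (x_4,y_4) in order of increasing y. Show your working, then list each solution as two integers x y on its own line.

√11 → a₀=3, period (3,6); ℓ=2 even so k=1
step 0: (3, 1)  from 3·(1,0) + (0,1)
step 1: (10, 3)  from 3·(3,1) + (1,0)
→ (10, 3).  Check: 10²=100, 11·3²=99, difference 1.
n=2: (10,3)∘(10,3) = (10·10+11·3·3, 10·3+3·10) = (199,60)
n=3: (199,60)∘(10,3) = (10·199+11·3·60, 10·60+3·199) = (3970,1197)
n=4: (3970,1197)∘(10,3) = (10·3970+11·3·1197, 10·1197+3·3970) = (79201,23880)

10 3
199 60
3970 1197
79201 23880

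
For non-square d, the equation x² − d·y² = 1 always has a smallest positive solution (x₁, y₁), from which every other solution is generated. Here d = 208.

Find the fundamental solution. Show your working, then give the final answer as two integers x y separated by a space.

√208 = [14; 2,2,1,2,2,28, …], period ℓ=6 (even) → k=5
i=0: a=14 ⇒ p=14, q=1
i=1: a=2 ⇒ p=29, q=2
i=2: a=2 ⇒ p=72, q=5
…
i=4: a=2 ⇒ p=274, q=19
i=5: a=2 ⇒ p=649, q=45
(x₁, y₁) = (649, 45);  649² − 208·45² = 1 ✓

649 45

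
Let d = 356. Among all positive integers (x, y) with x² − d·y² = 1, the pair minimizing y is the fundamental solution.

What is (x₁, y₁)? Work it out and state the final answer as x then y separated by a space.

√356 → a₀=18, period (1,6,1,1,2,…,6,1,36); ℓ=14 even so k=13
a_0=18:  p_0=18·1+0=18,  q_0=18·0+1=1
…
a_3=1:  p_3=1·132+19=151,  q_3=1·7+1=8
…
a_5=2:  p_5=2·283+151=717,  q_5=2·15+8=38
…
a_10=1:  p_10=1·28151+9717=37868,  q_10=1·1492+515=2007
…
a_12=6:  p_12=6·66019+37868=433982,  q_12=6·3499+2007=23001
a_13=1:  p_13=1·433982+66019=500001,  q_13=1·23001+3499=26500
fundamental: x₁=500001, y₁=26500  (since 250001000001 − 356·702250000 = 1)

500001 26500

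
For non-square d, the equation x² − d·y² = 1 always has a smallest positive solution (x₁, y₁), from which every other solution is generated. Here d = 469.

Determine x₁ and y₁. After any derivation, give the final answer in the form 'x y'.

√469 → a₀=21, period (1,1,1,10,6,10,1,1,1,42); ℓ=10 even so k=9
a_0=21:  p_0=21·1+0=21,  q_0=21·0+1=1
…
a_2=1:  p_2=1·22+21=43,  q_2=1·1+1=2
a_3=1:  p_3=1·43+22=65,  q_3=1·2+1=3
…
a_5=6:  p_5=6·693+65=4223,  q_5=6·32+3=195
a_6=10:  p_6=10·4223+693=42923,  q_6=10·195+32=1982
…
a_8=1:  p_8=1·47146+42923=90069,  q_8=1·2177+1982=4159
a_9=1:  p_9=1·90069+47146=137215,  q_9=1·4159+2177=6336
fundamental: x₁=137215, y₁=6336  (since 18827956225 − 469·40144896 = 1)

137215 6336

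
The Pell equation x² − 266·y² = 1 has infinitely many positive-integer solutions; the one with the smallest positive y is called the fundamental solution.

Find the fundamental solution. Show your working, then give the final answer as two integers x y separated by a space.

[16; 3,4,3,32] for √266; ℓ=4 ⇒ convergent index 3
a_0=16:  p_0=16·1+0=16,  q_0=16·0+1=1
…
a_2=4:  p_2=4·49+16=212,  q_2=4·3+1=13
a_3=3:  p_3=3·212+49=685,  q_3=3·13+3=42
(x₁, y₁) = (685, 42);  685² − 266·42² = 1 ✓

685 42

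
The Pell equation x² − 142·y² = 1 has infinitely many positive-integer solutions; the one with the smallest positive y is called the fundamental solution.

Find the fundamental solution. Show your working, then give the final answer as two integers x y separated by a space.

√142 = [11; 1,10,1,22, …], period ℓ=4 (even) → k=3
i=0: a=11 ⇒ p=11, q=1
i=1: a=1 ⇒ p=12, q=1
i=2: a=10 ⇒ p=131, q=11
i=3: a=1 ⇒ p=143, q=12
→ (143, 12).  Check: 143²=20449, 142·12²=20448, difference 1.

143 12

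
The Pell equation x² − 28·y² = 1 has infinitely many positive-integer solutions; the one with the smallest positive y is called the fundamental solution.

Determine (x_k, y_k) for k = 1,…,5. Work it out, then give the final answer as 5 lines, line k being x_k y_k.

127 24
32257 6096
8193151 1548360
2081028097 393277344
528572943487 99890897016

√28 = [5; 3,2,3,10, …], period ℓ=4 (even) → k=3
a_0=5:  p_0=5·1+0=5,  q_0=5·0+1=1
…
a_2=2:  p_2=2·16+5=37,  q_2=2·3+1=7
a_3=3:  p_3=3·37+16=127,  q_3=3·7+3=24
fundamental: x₁=127, y₁=24  (since 16129 − 28·576 = 1)
(x_2, y_2) = (127·127 + 28·24·24, 127·24 + 24·127) = (32257, 6096)
(x_3, y_3) = (127·32257 + 28·24·6096, 127·6096 + 24·32257) = (8193151, 1548360)
(x_4, y_4) = (127·8193151 + 28·24·1548360, 127·1548360 + 24·8193151) = (2081028097, 393277344)
(x_5, y_5) = (127·2081028097 + 28·24·393277344, 127·393277344 + 24·2081028097) = (528572943487, 99890897016)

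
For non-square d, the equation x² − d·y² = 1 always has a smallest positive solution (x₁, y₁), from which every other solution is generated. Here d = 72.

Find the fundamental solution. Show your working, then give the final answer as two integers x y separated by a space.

d=72: √d = [8; 2,16] (ℓ=2, even), read p_1/q_1
i=0: a=8 ⇒ p=8, q=1
i=1: a=2 ⇒ p=17, q=2
(x₁, y₁) = (17, 2);  17² − 72·2² = 1 ✓

17 2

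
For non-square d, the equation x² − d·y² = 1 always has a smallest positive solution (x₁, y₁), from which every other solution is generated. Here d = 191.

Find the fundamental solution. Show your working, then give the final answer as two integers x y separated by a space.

8994000 650783

√191 = [13; 1,4,1,1,3,…,4,1,26, …], period ℓ=16 (even) → k=15
step 0: (13, 1)  from 13·(1,0) + (0,1)
…
step 2: (69, 5)  from 4·(14,1) + (13,1)
…
step 5: (539, 39)  from 3·(152,11) + (83,6)
…
step 7: (2999, 217)  from 2·(1230,89) + (539,39)
step 8: (40217, 2910)  from 13·(2999,217) + (1230,89)
step 9: (83433, 6037)  from 2·(40217,2910) + (2999,217)
…
step 12: (911765, 65973)  from 1·(704682,50989) + (207083,14984)
…
step 14: (7377553, 533821)  from 4·(1616447,116962) + (911765,65973)
step 15: (8994000, 650783)  from 1·(7377553,533821) + (1616447,116962)
(x₁, y₁) = (8994000, 650783);  8994000² − 191·650783² = 1 ✓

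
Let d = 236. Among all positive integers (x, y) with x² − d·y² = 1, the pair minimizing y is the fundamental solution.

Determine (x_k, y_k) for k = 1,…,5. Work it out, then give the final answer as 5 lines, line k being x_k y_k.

√236 = [15; 2,1,3,5,1,6,1,5,3,1,2,30, …], period ℓ=12 (even) → k=11
k=0  a_k=15  p_k/q_k = 15/1
k=1  a_k=2  p_k/q_k = 31/2
…
k=7  a_k=1  p_k/q_k = 8311/541
…
k=10  a_k=1  p_k/q_k = 203535/13249
k=11  a_k=2  p_k/q_k = 561799/36570
→ (561799, 36570).  Check: 561799²=315618116401, 236·36570²=315618116400, difference 1.
(x_2, y_2) = (561799·561799 + 236·36570·36570, 561799·36570 + 36570·561799) = (631236232801, 41089978860)
(x_3, y_3) = (561799·631236232801 + 236·36570·41089978860, 561799·41089978860 + 36570·631236232801) = (709255768702176199, 46168618067101710)
(x_4, y_4) = (561799·709255768702176199 + 236·36570·46168618067101710, 561799·46168618067101710 + 36570·709255768702176199) = (796918363201596536611201, 51874966922918257173720)
(x_5, y_5) = (561799·796918363201596536611201 + 236·36570·51874966922918257173720, 561799·51874966922918257173720 + 36570·796918363201596536611201) = (895415879055878209574570044999, 58286609084610939305810342850)

561799 36570
631236232801 41089978860
709255768702176199 46168618067101710
796918363201596536611201 51874966922918257173720
895415879055878209574570044999 58286609084610939305810342850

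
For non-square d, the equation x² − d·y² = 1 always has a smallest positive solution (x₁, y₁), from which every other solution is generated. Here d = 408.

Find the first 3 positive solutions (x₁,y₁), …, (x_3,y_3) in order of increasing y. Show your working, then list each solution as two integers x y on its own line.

101 5
20401 1010
4120901 204015

d=408: √d = [20; 5,40] (ℓ=2, even), read p_1/q_1
k=0  a_k=20  p_k/q_k = 20/1
k=1  a_k=5  p_k/q_k = 101/5
fundamental: x₁=101, y₁=5  (since 10201 − 408·25 = 1)
(x_2, y_2) = (101·101 + 408·5·5, 101·5 + 5·101) = (20401, 1010)
(x_3, y_3) = (101·20401 + 408·5·1010, 101·1010 + 5·20401) = (4120901, 204015)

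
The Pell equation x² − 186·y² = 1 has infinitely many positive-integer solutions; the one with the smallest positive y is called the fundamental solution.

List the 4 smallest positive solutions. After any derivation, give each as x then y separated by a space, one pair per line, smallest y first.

7501 550
112530001 8251100
1688175067501 123783001650
25326002250120001 1856992582502200

d=186: √d = [13; 1,1,1,3,4,3,1,1,1,26] (ℓ=10, even), read p_9/q_9
step 0: (13, 1)  from 13·(1,0) + (0,1)
step 1: (14, 1)  from 1·(13,1) + (1,0)
step 2: (27, 2)  from 1·(14,1) + (13,1)
step 3: (41, 3)  from 1·(27,2) + (14,1)
…
step 5: (641, 47)  from 4·(150,11) + (41,3)
…
step 7: (2714, 199)  from 1·(2073,152) + (641,47)
step 8: (4787, 351)  from 1·(2714,199) + (2073,152)
step 9: (7501, 550)  from 1·(4787,351) + (2714,199)
→ (7501, 550).  Check: 7501²=56265001, 186·550²=56265000, difference 1.
n=2: (7501,550)∘(7501,550) = (7501·7501+186·550·550, 7501·550+550·7501) = (112530001,8251100)
n=3: (112530001,8251100)∘(7501,550) = (7501·112530001+186·550·8251100, 7501·8251100+550·112530001) = (1688175067501,123783001650)
n=4: (1688175067501,123783001650)∘(7501,550) = (7501·1688175067501+186·550·123783001650, 7501·123783001650+550·1688175067501) = (25326002250120001,1856992582502200)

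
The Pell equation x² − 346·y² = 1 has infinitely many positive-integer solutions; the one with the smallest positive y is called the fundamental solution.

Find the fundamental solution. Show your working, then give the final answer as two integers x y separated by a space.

17299 930

√346 → a₀=18, period (1,1,1,1,36); ℓ=5 odd so k=9
step 0: (18, 1)  from 18·(1,0) + (0,1)
step 1: (19, 1)  from 1·(18,1) + (1,0)
step 2: (37, 2)  from 1·(19,1) + (18,1)
step 3: (56, 3)  from 1·(37,2) + (19,1)
step 4: (93, 5)  from 1·(56,3) + (37,2)
step 5: (3404, 183)  from 36·(93,5) + (56,3)
step 6: (3497, 188)  from 1·(3404,183) + (93,5)
step 7: (6901, 371)  from 1·(3497,188) + (3404,183)
step 8: (10398, 559)  from 1·(6901,371) + (3497,188)
step 9: (17299, 930)  from 1·(10398,559) + (6901,371)
→ (17299, 930).  Check: 17299²=299255401, 346·930²=299255400, difference 1.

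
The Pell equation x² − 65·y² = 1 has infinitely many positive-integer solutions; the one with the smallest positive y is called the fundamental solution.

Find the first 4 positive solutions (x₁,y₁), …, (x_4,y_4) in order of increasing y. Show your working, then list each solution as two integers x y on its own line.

129 16
33281 4128
8586369 1065008
2215249921 274767936

√65 = [8; 16, …], period ℓ=1 (odd) → k=1
i=0: a=8 ⇒ p=8, q=1
i=1: a=16 ⇒ p=129, q=16
fundamental: x₁=129, y₁=16  (since 16641 − 65·256 = 1)
(x_2, y_2) = (129·129 + 65·16·16, 129·16 + 16·129) = (33281, 4128)
(x_3, y_3) = (129·33281 + 65·16·4128, 129·4128 + 16·33281) = (8586369, 1065008)
(x_4, y_4) = (129·8586369 + 65·16·1065008, 129·1065008 + 16·8586369) = (2215249921, 274767936)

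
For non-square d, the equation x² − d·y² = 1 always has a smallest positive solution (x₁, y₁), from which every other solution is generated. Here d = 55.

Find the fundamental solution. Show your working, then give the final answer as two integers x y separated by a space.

89 12

√55 = [7; 2,2,2,14, …], period ℓ=4 (even) → k=3
i=0: a=7 ⇒ p=7, q=1
…
i=2: a=2 ⇒ p=37, q=5
i=3: a=2 ⇒ p=89, q=12
fundamental: x₁=89, y₁=12  (since 7921 − 55·144 = 1)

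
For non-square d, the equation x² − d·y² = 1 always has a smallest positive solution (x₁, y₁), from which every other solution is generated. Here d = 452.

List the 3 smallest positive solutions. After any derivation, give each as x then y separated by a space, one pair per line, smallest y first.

√452 → a₀=21, period (3,1,5,3,10,3,5,1,3,42); ℓ=10 even so k=9
k=0  a_k=21  p_k/q_k = 21/1
k=1  a_k=3  p_k/q_k = 64/3
k=2  a_k=1  p_k/q_k = 85/4
…
k=4  a_k=3  p_k/q_k = 1552/73
k=5  a_k=10  p_k/q_k = 16009/753
…
k=8  a_k=1  p_k/q_k = 313483/14745
k=9  a_k=3  p_k/q_k = 1204353/56648
fundamental: x₁=1204353, y₁=56648  (since 1450466148609 − 452·3208995904 = 1)
(x_2, y_2) = (1204353·1204353 + 452·56648·56648, 1204353·56648 + 56648·1204353) = (2900932297217, 136448377488)
(x_3, y_3) = (1204353·2900932297217 + 452·56648·136448377488, 1204353·136448377488 + 56648·2900932297217) = (6987493029899166849, 328664025545553880)

1204353 56648
2900932297217 136448377488
6987493029899166849 328664025545553880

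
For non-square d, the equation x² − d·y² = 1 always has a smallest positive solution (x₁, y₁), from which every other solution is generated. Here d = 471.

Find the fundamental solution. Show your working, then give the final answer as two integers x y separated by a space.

√471 → a₀=21, period (1,2,2,1,3,…,2,1,42); ℓ=14 even so k=13
a_0=21:  p_0=21·1+0=21,  q_0=21·0+1=1
…
a_4=1:  p_4=1·152+65=217,  q_4=1·7+3=10
a_5=3:  p_5=3·217+152=803,  q_5=3·10+7=37
a_6=4:  p_6=4·803+217=3429,  q_6=4·37+10=158
…
a_10=1:  p_10=1·644804+198665=843469,  q_10=1·29711+9154=38865
a_11=2:  p_11=2·843469+644804=2331742,  q_11=2·38865+29711=107441
a_12=2:  p_12=2·2331742+843469=5506953,  q_12=2·107441+38865=253747
a_13=1:  p_13=1·5506953+2331742=7838695,  q_13=1·253747+107441=361188
(x₁, y₁) = (7838695, 361188);  7838695² − 471·361188² = 1 ✓

7838695 361188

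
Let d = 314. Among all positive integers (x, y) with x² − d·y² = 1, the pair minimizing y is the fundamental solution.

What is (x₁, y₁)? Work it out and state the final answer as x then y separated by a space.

392499 22150

[17; 1,2,1,1,2,1,34] for √314; ℓ=7 ⇒ convergent index 13
k=0  a_k=17  p_k/q_k = 17/1
…
k=2  a_k=2  p_k/q_k = 53/3
k=3  a_k=1  p_k/q_k = 71/4
k=4  a_k=1  p_k/q_k = 124/7
k=5  a_k=2  p_k/q_k = 319/18
k=6  a_k=1  p_k/q_k = 443/25
k=7  a_k=34  p_k/q_k = 15381/868
k=8  a_k=1  p_k/q_k = 15824/893
k=9  a_k=2  p_k/q_k = 47029/2654
k=10  a_k=1  p_k/q_k = 62853/3547
k=11  a_k=1  p_k/q_k = 109882/6201
k=12  a_k=2  p_k/q_k = 282617/15949
k=13  a_k=1  p_k/q_k = 392499/22150
→ (392499, 22150).  Check: 392499²=154055465001, 314·22150²=154055465000, difference 1.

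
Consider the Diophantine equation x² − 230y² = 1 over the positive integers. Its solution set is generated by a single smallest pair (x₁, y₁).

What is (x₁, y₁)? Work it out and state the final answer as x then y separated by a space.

91 6

√230 → a₀=15, period (6,30); ℓ=2 even so k=1
step 0: (15, 1)  from 15·(1,0) + (0,1)
step 1: (91, 6)  from 6·(15,1) + (1,0)
fundamental: x₁=91, y₁=6  (since 8281 − 230·36 = 1)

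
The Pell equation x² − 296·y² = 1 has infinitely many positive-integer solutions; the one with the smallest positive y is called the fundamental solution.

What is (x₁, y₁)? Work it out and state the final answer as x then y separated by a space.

3699 215

[17; 4,1,7,1,4,34] for √296; ℓ=6 ⇒ convergent index 5
i=0: a=17 ⇒ p=17, q=1
i=1: a=4 ⇒ p=69, q=4
i=2: a=1 ⇒ p=86, q=5
…
i=4: a=1 ⇒ p=757, q=44
i=5: a=4 ⇒ p=3699, q=215
fundamental: x₁=3699, y₁=215  (since 13682601 − 296·46225 = 1)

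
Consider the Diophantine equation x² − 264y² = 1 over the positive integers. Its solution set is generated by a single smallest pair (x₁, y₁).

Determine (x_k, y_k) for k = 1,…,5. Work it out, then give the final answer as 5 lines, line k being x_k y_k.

√264 = [16; 4,32, …], period ℓ=2 (even) → k=1
step 0: (16, 1)  from 16·(1,0) + (0,1)
step 1: (65, 4)  from 4·(16,1) + (1,0)
(x₁, y₁) = (65, 4);  65² − 264·4² = 1 ✓
(x_2, y_2) = (65·65 + 264·4·4, 65·4 + 4·65) = (8449, 520)
(x_3, y_3) = (65·8449 + 264·4·520, 65·520 + 4·8449) = (1098305, 67596)
(x_4, y_4) = (65·1098305 + 264·4·67596, 65·67596 + 4·1098305) = (142771201, 8786960)
(x_5, y_5) = (65·142771201 + 264·4·8786960, 65·8786960 + 4·142771201) = (18559157825, 1142237204)

65 4
8449 520
1098305 67596
142771201 8786960
18559157825 1142237204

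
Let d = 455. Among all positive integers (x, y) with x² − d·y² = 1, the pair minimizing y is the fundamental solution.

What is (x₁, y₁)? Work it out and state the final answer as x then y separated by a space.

d=455: √d = [21; 3,42] (ℓ=2, even), read p_1/q_1
i=0: a=21 ⇒ p=21, q=1
i=1: a=3 ⇒ p=64, q=3
→ (64, 3).  Check: 64²=4096, 455·3²=4095, difference 1.

64 3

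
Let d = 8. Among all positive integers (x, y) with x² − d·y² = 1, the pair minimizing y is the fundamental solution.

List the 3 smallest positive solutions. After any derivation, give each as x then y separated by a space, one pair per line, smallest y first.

3 1
17 6
99 35

√8 → a₀=2, period (1,4); ℓ=2 even so k=1
step 0: (2, 1)  from 2·(1,0) + (0,1)
step 1: (3, 1)  from 1·(2,1) + (1,0)
fundamental: x₁=3, y₁=1  (since 9 − 8·1 = 1)
n=2: (3,1)∘(3,1) = (3·3+8·1·1, 3·1+1·3) = (17,6)
n=3: (17,6)∘(3,1) = (3·17+8·1·6, 3·6+1·17) = (99,35)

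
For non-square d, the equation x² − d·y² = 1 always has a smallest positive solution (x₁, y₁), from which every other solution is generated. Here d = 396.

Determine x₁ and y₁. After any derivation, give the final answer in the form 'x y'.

199 10

d=396: √d = [19; 1,8,1,38] (ℓ=4, even), read p_3/q_3
k=0  a_k=19  p_k/q_k = 19/1
k=1  a_k=1  p_k/q_k = 20/1
k=2  a_k=8  p_k/q_k = 179/9
k=3  a_k=1  p_k/q_k = 199/10
→ (199, 10).  Check: 199²=39601, 396·10²=39600, difference 1.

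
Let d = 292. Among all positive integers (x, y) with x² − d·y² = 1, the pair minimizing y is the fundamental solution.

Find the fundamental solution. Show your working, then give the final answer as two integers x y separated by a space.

2281249 133500

√292 → a₀=17, period (11,2,1,3,8,3,1,2,11,34); ℓ=10 even so k=9
i=0: a=17 ⇒ p=17, q=1
…
i=8: a=2 ⇒ p=200767, q=11749
i=9: a=11 ⇒ p=2281249, q=133500
→ (2281249, 133500).  Check: 2281249²=5204097000001, 292·133500²=5204097000000, difference 1.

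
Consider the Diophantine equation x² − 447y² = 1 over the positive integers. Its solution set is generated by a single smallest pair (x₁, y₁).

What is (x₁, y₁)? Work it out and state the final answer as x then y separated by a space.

148 7

√447 → a₀=21, period (7,42); ℓ=2 even so k=1
i=0: a=21 ⇒ p=21, q=1
i=1: a=7 ⇒ p=148, q=7
fundamental: x₁=148, y₁=7  (since 21904 − 447·49 = 1)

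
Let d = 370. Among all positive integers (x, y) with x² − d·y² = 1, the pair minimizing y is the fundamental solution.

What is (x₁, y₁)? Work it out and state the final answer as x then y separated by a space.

213859 11118

[19; 4,4,38] for √370; ℓ=3 ⇒ convergent index 5
step 0: (19, 1)  from 19·(1,0) + (0,1)
step 1: (77, 4)  from 4·(19,1) + (1,0)
…
step 4: (50339, 2617)  from 4·(12503,650) + (327,17)
step 5: (213859, 11118)  from 4·(50339,2617) + (12503,650)
→ (213859, 11118).  Check: 213859²=45735671881, 370·11118²=45735671880, difference 1.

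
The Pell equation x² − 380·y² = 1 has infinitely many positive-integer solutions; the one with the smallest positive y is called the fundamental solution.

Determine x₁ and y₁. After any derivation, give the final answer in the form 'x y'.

[19; 2,38] for √380; ℓ=2 ⇒ convergent index 1
i=0: a=19 ⇒ p=19, q=1
i=1: a=2 ⇒ p=39, q=2
→ (39, 2).  Check: 39²=1521, 380·2²=1520, difference 1.

39 2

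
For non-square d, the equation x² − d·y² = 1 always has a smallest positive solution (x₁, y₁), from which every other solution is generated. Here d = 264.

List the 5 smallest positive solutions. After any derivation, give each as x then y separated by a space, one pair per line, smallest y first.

65 4
8449 520
1098305 67596
142771201 8786960
18559157825 1142237204

d=264: √d = [16; 4,32] (ℓ=2, even), read p_1/q_1
a_0=16:  p_0=16·1+0=16,  q_0=16·0+1=1
a_1=4:  p_1=4·16+1=65,  q_1=4·1+0=4
→ (65, 4).  Check: 65²=4225, 264·4²=4224, difference 1.
(x_2, y_2) = (65·65 + 264·4·4, 65·4 + 4·65) = (8449, 520)
(x_3, y_3) = (65·8449 + 264·4·520, 65·520 + 4·8449) = (1098305, 67596)
(x_4, y_4) = (65·1098305 + 264·4·67596, 65·67596 + 4·1098305) = (142771201, 8786960)
(x_5, y_5) = (65·142771201 + 264·4·8786960, 65·8786960 + 4·142771201) = (18559157825, 1142237204)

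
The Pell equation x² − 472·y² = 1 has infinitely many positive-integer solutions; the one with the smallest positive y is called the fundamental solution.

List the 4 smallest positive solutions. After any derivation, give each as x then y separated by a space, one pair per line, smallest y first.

√472 = [21; 1,2,1,1,1,…,2,1,42, …], period ℓ=14 (even) → k=13
a_0=21:  p_0=21·1+0=21,  q_0=21·0+1=1
a_1=1:  p_1=1·21+1=22,  q_1=1·1+0=1
a_2=2:  p_2=2·22+21=65,  q_2=2·1+1=3
…
a_4=1:  p_4=1·87+65=152,  q_4=1·4+3=7
a_5=1:  p_5=1·152+87=239,  q_5=1·7+4=11
…
a_7=5:  p_7=5·1108+239=5779,  q_7=5·51+11=266
…
a_9=1:  p_9=1·24224+5779=30003,  q_9=1·1115+266=1381
a_10=1:  p_10=1·30003+24224=54227,  q_10=1·1381+1115=2496
…
a_12=2:  p_12=2·84230+54227=222687,  q_12=2·3877+2496=10250
a_13=1:  p_13=1·222687+84230=306917,  q_13=1·10250+3877=14127
fundamental: x₁=306917, y₁=14127  (since 94198044889 − 472·199572129 = 1)
(306917+14127√472)^2 = 188396089777 + 8671632918√472
(306917+14127√472)^3 = 115643925371868101 + 5322943120573485√472
(306917+14127√472)^4 = 70986173286526887819457 + 3267403467465432958572√472

306917 14127
188396089777 8671632918
115643925371868101 5322943120573485
70986173286526887819457 3267403467465432958572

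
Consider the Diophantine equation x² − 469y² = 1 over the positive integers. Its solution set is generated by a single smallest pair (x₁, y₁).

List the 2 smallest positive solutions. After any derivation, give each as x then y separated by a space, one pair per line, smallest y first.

137215 6336
37655912449 1738788480

√469 = [21; 1,1,1,10,6,10,1,1,1,42, …], period ℓ=10 (even) → k=9
i=0: a=21 ⇒ p=21, q=1
…
i=2: a=1 ⇒ p=43, q=2
i=3: a=1 ⇒ p=65, q=3
…
i=7: a=1 ⇒ p=47146, q=2177
i=8: a=1 ⇒ p=90069, q=4159
i=9: a=1 ⇒ p=137215, q=6336
(x₁, y₁) = (137215, 6336);  137215² − 469·6336² = 1 ✓
k=2:  x_2 = 137215·137215+469·6336·6336 = 37655912449,  y_2 = 137215·6336+6336·137215 = 1738788480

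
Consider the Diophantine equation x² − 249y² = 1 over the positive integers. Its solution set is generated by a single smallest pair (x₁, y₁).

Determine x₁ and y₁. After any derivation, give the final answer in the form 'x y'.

√249 → a₀=15, period (1,3,1,1,5,…,3,1,30); ℓ=16 even so k=15
i=0: a=15 ⇒ p=15, q=1
i=1: a=1 ⇒ p=16, q=1
i=2: a=3 ⇒ p=63, q=4
…
i=5: a=5 ⇒ p=789, q=50
i=6: a=1 ⇒ p=931, q=59
i=7: a=3 ⇒ p=3582, q=227
…
i=10: a=1 ⇒ p=150586, q=9543
i=11: a=5 ⇒ p=866765, q=54929
i=12: a=1 ⇒ p=1017351, q=64472
i=13: a=1 ⇒ p=1884116, q=119401
i=14: a=3 ⇒ p=6669699, q=422675
i=15: a=1 ⇒ p=8553815, q=542076
(x₁, y₁) = (8553815, 542076);  8553815² − 249·542076² = 1 ✓

8553815 542076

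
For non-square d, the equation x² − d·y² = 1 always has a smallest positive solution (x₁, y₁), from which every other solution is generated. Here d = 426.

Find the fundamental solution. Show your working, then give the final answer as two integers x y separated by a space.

√426 → a₀=20, period (1,1,1,3,2,6,2,3,1,1,1,40); ℓ=12 even so k=11
step 0: (20, 1)  from 20·(1,0) + (0,1)
…
step 3: (62, 3)  from 1·(41,2) + (21,1)
step 4: (227, 11)  from 3·(62,3) + (41,2)
…
step 6: (3323, 161)  from 6·(516,25) + (227,11)
…
step 8: (24809, 1202)  from 3·(7162,347) + (3323,161)
step 9: (31971, 1549)  from 1·(24809,1202) + (7162,347)
step 10: (56780, 2751)  from 1·(31971,1549) + (24809,1202)
step 11: (88751, 4300)  from 1·(56780,2751) + (31971,1549)
fundamental: x₁=88751, y₁=4300  (since 7876740001 − 426·18490000 = 1)

88751 4300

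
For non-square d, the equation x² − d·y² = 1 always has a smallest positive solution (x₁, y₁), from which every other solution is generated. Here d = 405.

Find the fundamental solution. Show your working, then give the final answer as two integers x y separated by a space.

161 8

d=405: √d = [20; 8,40] (ℓ=2, even), read p_1/q_1
k=0  a_k=20  p_k/q_k = 20/1
k=1  a_k=8  p_k/q_k = 161/8
fundamental: x₁=161, y₁=8  (since 25921 − 405·64 = 1)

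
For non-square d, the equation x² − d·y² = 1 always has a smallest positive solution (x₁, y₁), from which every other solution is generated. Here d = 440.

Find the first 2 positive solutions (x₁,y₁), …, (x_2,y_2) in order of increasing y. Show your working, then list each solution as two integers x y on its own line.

21 1
881 42

√440 → a₀=20, period (1,40); ℓ=2 even so k=1
i=0: a=20 ⇒ p=20, q=1
i=1: a=1 ⇒ p=21, q=1
fundamental: x₁=21, y₁=1  (since 441 − 440·1 = 1)
n=2: (21,1)∘(21,1) = (21·21+440·1·1, 21·1+1·21) = (881,42)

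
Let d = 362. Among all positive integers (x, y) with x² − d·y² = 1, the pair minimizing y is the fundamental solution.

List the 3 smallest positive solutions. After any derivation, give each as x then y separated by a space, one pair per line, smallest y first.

723 38
1045457 54948
1511730099 79454770

d=362: √d = [19; 38] (ℓ=1, odd), read p_1/q_1
k=0  a_k=19  p_k/q_k = 19/1
k=1  a_k=38  p_k/q_k = 723/38
→ (723, 38).  Check: 723²=522729, 362·38²=522728, difference 1.
(x_2, y_2) = (723·723 + 362·38·38, 723·38 + 38·723) = (1045457, 54948)
(x_3, y_3) = (723·1045457 + 362·38·54948, 723·54948 + 38·1045457) = (1511730099, 79454770)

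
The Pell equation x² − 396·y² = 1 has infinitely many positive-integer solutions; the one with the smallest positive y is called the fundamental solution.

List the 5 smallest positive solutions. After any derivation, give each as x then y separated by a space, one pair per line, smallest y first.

d=396: √d = [19; 1,8,1,38] (ℓ=4, even), read p_3/q_3
k=0  a_k=19  p_k/q_k = 19/1
k=1  a_k=1  p_k/q_k = 20/1
k=2  a_k=8  p_k/q_k = 179/9
k=3  a_k=1  p_k/q_k = 199/10
fundamental: x₁=199, y₁=10  (since 39601 − 396·100 = 1)
n=2: (199,10)∘(199,10) = (199·199+396·10·10, 199·10+10·199) = (79201,3980)
n=3: (79201,3980)∘(199,10) = (199·79201+396·10·3980, 199·3980+10·79201) = (31521799,1584030)
n=4: (31521799,1584030)∘(199,10) = (199·31521799+396·10·1584030, 199·1584030+10·31521799) = (12545596801,630439960)
n=5: (12545596801,630439960)∘(199,10) = (199·12545596801+396·10·630439960, 199·630439960+10·12545596801) = (4993116004999,250913520050)

199 10
79201 3980
31521799 1584030
12545596801 630439960
4993116004999 250913520050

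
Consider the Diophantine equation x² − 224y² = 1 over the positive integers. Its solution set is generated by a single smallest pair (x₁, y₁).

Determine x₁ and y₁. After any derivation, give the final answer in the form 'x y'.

15 1

√224 = [14; 1,28, …], period ℓ=2 (even) → k=1
k=0  a_k=14  p_k/q_k = 14/1
k=1  a_k=1  p_k/q_k = 15/1
fundamental: x₁=15, y₁=1  (since 225 − 224·1 = 1)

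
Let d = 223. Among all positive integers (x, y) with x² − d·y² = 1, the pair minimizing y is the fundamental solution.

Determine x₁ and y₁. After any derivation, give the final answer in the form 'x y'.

224 15

√223 = [14; 1,13,1,28, …], period ℓ=4 (even) → k=3
i=0: a=14 ⇒ p=14, q=1
…
i=2: a=13 ⇒ p=209, q=14
i=3: a=1 ⇒ p=224, q=15
(x₁, y₁) = (224, 15);  224² − 223·15² = 1 ✓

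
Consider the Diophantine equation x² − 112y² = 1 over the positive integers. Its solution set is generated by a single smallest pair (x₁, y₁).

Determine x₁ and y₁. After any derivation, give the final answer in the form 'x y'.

127 12

√112 = [10; 1,1,2,1,1,20, …], period ℓ=6 (even) → k=5
step 0: (10, 1)  from 10·(1,0) + (0,1)
step 1: (11, 1)  from 1·(10,1) + (1,0)
step 2: (21, 2)  from 1·(11,1) + (10,1)
…
step 4: (74, 7)  from 1·(53,5) + (21,2)
step 5: (127, 12)  from 1·(74,7) + (53,5)
fundamental: x₁=127, y₁=12  (since 16129 − 112·144 = 1)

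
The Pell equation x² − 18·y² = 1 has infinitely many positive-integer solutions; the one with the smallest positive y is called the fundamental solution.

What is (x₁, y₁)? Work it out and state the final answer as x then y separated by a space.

√18 → a₀=4, period (4,8); ℓ=2 even so k=1
i=0: a=4 ⇒ p=4, q=1
i=1: a=4 ⇒ p=17, q=4
→ (17, 4).  Check: 17²=289, 18·4²=288, difference 1.

17 4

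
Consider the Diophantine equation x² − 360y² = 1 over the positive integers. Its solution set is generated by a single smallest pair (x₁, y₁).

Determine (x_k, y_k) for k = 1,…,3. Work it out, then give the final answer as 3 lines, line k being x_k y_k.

19 1
721 38
27379 1443

√360 = [18; 1,36, …], period ℓ=2 (even) → k=1
k=0  a_k=18  p_k/q_k = 18/1
k=1  a_k=1  p_k/q_k = 19/1
fundamental: x₁=19, y₁=1  (since 361 − 360·1 = 1)
(19+1√360)^2 = 721 + 38√360
(19+1√360)^3 = 27379 + 1443√360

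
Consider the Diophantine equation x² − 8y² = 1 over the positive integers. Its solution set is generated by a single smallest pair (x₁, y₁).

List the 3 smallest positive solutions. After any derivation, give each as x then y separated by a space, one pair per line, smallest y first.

3 1
17 6
99 35

d=8: √d = [2; 1,4] (ℓ=2, even), read p_1/q_1
step 0: (2, 1)  from 2·(1,0) + (0,1)
step 1: (3, 1)  from 1·(2,1) + (1,0)
(x₁, y₁) = (3, 1);  3² − 8·1² = 1 ✓
n=2: (3,1)∘(3,1) = (3·3+8·1·1, 3·1+1·3) = (17,6)
n=3: (17,6)∘(3,1) = (3·17+8·1·6, 3·6+1·17) = (99,35)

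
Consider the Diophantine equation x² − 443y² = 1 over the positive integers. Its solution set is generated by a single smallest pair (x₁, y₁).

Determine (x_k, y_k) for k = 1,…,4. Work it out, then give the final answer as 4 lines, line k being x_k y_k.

[21; 21,42] for √443; ℓ=2 ⇒ convergent index 1
i=0: a=21 ⇒ p=21, q=1
i=1: a=21 ⇒ p=442, q=21
→ (442, 21).  Check: 442²=195364, 443·21²=195363, difference 1.
n=2: (442,21)∘(442,21) = (442·442+443·21·21, 442·21+21·442) = (390727,18564)
n=3: (390727,18564)∘(442,21) = (442·390727+443·21·18564, 442·18564+21·390727) = (345402226,16410555)
n=4: (345402226,16410555)∘(442,21) = (442·345402226+443·21·16410555, 442·16410555+21·345402226) = (305335177057,14506912056)

442 21
390727 18564
345402226 16410555
305335177057 14506912056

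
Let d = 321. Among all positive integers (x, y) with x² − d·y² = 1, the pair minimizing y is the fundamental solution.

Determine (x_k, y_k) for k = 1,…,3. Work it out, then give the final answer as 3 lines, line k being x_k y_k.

215 12
92449 5160
39752855 2218788

√321 → a₀=17, period (1,10,1,34); ℓ=4 even so k=3
step 0: (17, 1)  from 17·(1,0) + (0,1)
…
step 2: (197, 11)  from 10·(18,1) + (17,1)
step 3: (215, 12)  from 1·(197,11) + (18,1)
→ (215, 12).  Check: 215²=46225, 321·12²=46224, difference 1.
(x_2, y_2) = (215·215 + 321·12·12, 215·12 + 12·215) = (92449, 5160)
(x_3, y_3) = (215·92449 + 321·12·5160, 215·5160 + 12·92449) = (39752855, 2218788)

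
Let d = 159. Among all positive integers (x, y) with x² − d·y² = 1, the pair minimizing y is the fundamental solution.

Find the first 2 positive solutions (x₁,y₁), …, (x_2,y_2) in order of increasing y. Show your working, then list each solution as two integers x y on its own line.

√159 → a₀=12, period (1,1,1,1,3,1,1,1,1,24); ℓ=10 even so k=9
step 0: (12, 1)  from 12·(1,0) + (0,1)
…
step 4: (63, 5)  from 1·(38,3) + (25,2)
step 5: (227, 18)  from 3·(63,5) + (38,3)
step 6: (290, 23)  from 1·(227,18) + (63,5)
step 7: (517, 41)  from 1·(290,23) + (227,18)
step 8: (807, 64)  from 1·(517,41) + (290,23)
step 9: (1324, 105)  from 1·(807,64) + (517,41)
(x₁, y₁) = (1324, 105);  1324² − 159·105² = 1 ✓
(x_2, y_2) = (1324·1324 + 159·105·105, 1324·105 + 105·1324) = (3505951, 278040)

1324 105
3505951 278040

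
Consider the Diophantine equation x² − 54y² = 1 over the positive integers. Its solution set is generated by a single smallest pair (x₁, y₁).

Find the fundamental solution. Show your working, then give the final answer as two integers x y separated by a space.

√54 = [7; 2,1,6,1,2,14, …], period ℓ=6 (even) → k=5
k=0  a_k=7  p_k/q_k = 7/1
k=1  a_k=2  p_k/q_k = 15/2
k=2  a_k=1  p_k/q_k = 22/3
k=3  a_k=6  p_k/q_k = 147/20
k=4  a_k=1  p_k/q_k = 169/23
k=5  a_k=2  p_k/q_k = 485/66
→ (485, 66).  Check: 485²=235225, 54·66²=235224, difference 1.

485 66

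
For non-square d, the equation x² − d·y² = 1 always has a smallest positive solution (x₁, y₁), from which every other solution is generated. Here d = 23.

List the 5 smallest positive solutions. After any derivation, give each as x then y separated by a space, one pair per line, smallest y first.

[4; 1,3,1,8] for √23; ℓ=4 ⇒ convergent index 3
step 0: (4, 1)  from 4·(1,0) + (0,1)
step 1: (5, 1)  from 1·(4,1) + (1,0)
step 2: (19, 4)  from 3·(5,1) + (4,1)
step 3: (24, 5)  from 1·(19,4) + (5,1)
(x₁, y₁) = (24, 5);  24² − 23·5² = 1 ✓
(x_2, y_2) = (24·24 + 23·5·5, 24·5 + 5·24) = (1151, 240)
(x_3, y_3) = (24·1151 + 23·5·240, 24·240 + 5·1151) = (55224, 11515)
(x_4, y_4) = (24·55224 + 23·5·11515, 24·11515 + 5·55224) = (2649601, 552480)
(x_5, y_5) = (24·2649601 + 23·5·552480, 24·552480 + 5·2649601) = (127125624, 26507525)

24 5
1151 240
55224 11515
2649601 552480
127125624 26507525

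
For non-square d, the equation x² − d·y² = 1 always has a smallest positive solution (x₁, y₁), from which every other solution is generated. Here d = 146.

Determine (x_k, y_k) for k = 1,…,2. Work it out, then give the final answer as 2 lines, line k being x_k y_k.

[12; 12,24] for √146; ℓ=2 ⇒ convergent index 1
a_0=12:  p_0=12·1+0=12,  q_0=12·0+1=1
a_1=12:  p_1=12·12+1=145,  q_1=12·1+0=12
(x₁, y₁) = (145, 12);  145² − 146·12² = 1 ✓
k=2:  x_2 = 145·145+146·12·12 = 42049,  y_2 = 145·12+12·145 = 3480

145 12
42049 3480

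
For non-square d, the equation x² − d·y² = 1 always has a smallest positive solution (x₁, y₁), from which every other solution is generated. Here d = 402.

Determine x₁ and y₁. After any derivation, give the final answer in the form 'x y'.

401 20

√402 → a₀=20, period (20,40); ℓ=2 even so k=1
i=0: a=20 ⇒ p=20, q=1
i=1: a=20 ⇒ p=401, q=20
→ (401, 20).  Check: 401²=160801, 402·20²=160800, difference 1.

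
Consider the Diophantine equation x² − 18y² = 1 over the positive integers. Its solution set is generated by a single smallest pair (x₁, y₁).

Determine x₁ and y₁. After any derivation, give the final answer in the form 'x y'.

17 4

√18 → a₀=4, period (4,8); ℓ=2 even so k=1
step 0: (4, 1)  from 4·(1,0) + (0,1)
step 1: (17, 4)  from 4·(4,1) + (1,0)
(x₁, y₁) = (17, 4);  17² − 18·4² = 1 ✓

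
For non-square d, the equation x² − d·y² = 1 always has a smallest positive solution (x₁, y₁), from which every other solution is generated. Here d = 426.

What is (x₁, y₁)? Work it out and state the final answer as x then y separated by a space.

88751 4300

√426 → a₀=20, period (1,1,1,3,2,6,2,3,1,1,1,40); ℓ=12 even so k=11
i=0: a=20 ⇒ p=20, q=1
i=1: a=1 ⇒ p=21, q=1
i=2: a=1 ⇒ p=41, q=2
i=3: a=1 ⇒ p=62, q=3
i=4: a=3 ⇒ p=227, q=11
i=5: a=2 ⇒ p=516, q=25
i=6: a=6 ⇒ p=3323, q=161
…
i=8: a=3 ⇒ p=24809, q=1202
i=9: a=1 ⇒ p=31971, q=1549
i=10: a=1 ⇒ p=56780, q=2751
i=11: a=1 ⇒ p=88751, q=4300
fundamental: x₁=88751, y₁=4300  (since 7876740001 − 426·18490000 = 1)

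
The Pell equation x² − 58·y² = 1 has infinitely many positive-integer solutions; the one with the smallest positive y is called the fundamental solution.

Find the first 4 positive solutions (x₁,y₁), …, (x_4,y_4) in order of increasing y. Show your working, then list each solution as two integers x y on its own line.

19603 2574
768555217 100916244
30131975818099 3956522259690
1181354243155834177 155119411612489896

√58 → a₀=7, period (1,1,1,1,1,1,14); ℓ=7 odd so k=13
step 0: (7, 1)  from 7·(1,0) + (0,1)
…
step 2: (15, 2)  from 1·(8,1) + (7,1)
step 3: (23, 3)  from 1·(15,2) + (8,1)
step 4: (38, 5)  from 1·(23,3) + (15,2)
…
step 7: (1447, 190)  from 14·(99,13) + (61,8)
step 8: (1546, 203)  from 1·(1447,190) + (99,13)
…
step 11: (7532, 989)  from 1·(4539,596) + (2993,393)
step 12: (12071, 1585)  from 1·(7532,989) + (4539,596)
step 13: (19603, 2574)  from 1·(12071,1585) + (7532,989)
→ (19603, 2574).  Check: 19603²=384277609, 58·2574²=384277608, difference 1.
k=2:  x_2 = 19603·19603+58·2574·2574 = 768555217,  y_2 = 19603·2574+2574·19603 = 100916244
k=3:  x_3 = 19603·768555217+58·2574·100916244 = 30131975818099,  y_3 = 19603·100916244+2574·768555217 = 3956522259690
k=4:  x_4 = 19603·30131975818099+58·2574·3956522259690 = 1181354243155834177,  y_4 = 19603·3956522259690+2574·30131975818099 = 155119411612489896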